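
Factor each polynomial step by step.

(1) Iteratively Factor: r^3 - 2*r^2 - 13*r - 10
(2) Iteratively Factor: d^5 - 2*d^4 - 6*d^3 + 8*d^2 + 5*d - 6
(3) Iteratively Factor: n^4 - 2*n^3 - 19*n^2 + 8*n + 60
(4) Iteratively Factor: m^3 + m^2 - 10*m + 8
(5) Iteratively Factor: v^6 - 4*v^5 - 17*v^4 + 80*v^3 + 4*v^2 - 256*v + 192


(1) = (r - 5)*(r^2 + 3*r + 2) = (r - 5)*(r + 2)*(r + 1)
(2) = (d - 1)*(d^4 - d^3 - 7*d^2 + d + 6) = (d - 3)*(d - 1)*(d^3 + 2*d^2 - d - 2) = (d - 3)*(d - 1)^2*(d^2 + 3*d + 2) = (d - 3)*(d - 1)^2*(d + 1)*(d + 2)
(3) = (n - 2)*(n^3 - 19*n - 30) = (n - 2)*(n + 3)*(n^2 - 3*n - 10) = (n - 5)*(n - 2)*(n + 3)*(n + 2)
(4) = (m - 2)*(m^2 + 3*m - 4) = (m - 2)*(m + 4)*(m - 1)
(5) = (v - 1)*(v^5 - 3*v^4 - 20*v^3 + 60*v^2 + 64*v - 192) = (v - 1)*(v + 4)*(v^4 - 7*v^3 + 8*v^2 + 28*v - 48) = (v - 2)*(v - 1)*(v + 4)*(v^3 - 5*v^2 - 2*v + 24) = (v - 2)*(v - 1)*(v + 2)*(v + 4)*(v^2 - 7*v + 12) = (v - 3)*(v - 2)*(v - 1)*(v + 2)*(v + 4)*(v - 4)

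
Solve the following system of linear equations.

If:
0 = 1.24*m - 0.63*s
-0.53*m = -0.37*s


Then:
m = 0.00
s = 0.00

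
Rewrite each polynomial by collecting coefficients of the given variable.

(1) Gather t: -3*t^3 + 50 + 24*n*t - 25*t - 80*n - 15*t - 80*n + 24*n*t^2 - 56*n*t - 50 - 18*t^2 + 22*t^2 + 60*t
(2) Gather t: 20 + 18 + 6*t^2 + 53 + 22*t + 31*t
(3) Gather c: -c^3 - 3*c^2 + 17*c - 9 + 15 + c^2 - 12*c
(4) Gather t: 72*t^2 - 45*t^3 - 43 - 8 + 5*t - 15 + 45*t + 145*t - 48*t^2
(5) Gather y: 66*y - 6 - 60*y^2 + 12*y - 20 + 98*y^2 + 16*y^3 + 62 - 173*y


(1) = -160*n - 3*t^3 + t^2*(24*n + 4) + t*(20 - 32*n)
(2) = 6*t^2 + 53*t + 91
(3) = -c^3 - 2*c^2 + 5*c + 6
(4) = -45*t^3 + 24*t^2 + 195*t - 66
(5) = 16*y^3 + 38*y^2 - 95*y + 36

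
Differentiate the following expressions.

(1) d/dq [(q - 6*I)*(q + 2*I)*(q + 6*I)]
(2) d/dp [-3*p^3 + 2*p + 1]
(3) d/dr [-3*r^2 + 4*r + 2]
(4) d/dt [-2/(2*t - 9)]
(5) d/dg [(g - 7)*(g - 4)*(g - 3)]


(1) = 3*q^2 + 4*I*q + 36
(2) = 2 - 9*p^2
(3) = 4 - 6*r
(4) = 4/(2*t - 9)^2
(5) = 3*g^2 - 28*g + 61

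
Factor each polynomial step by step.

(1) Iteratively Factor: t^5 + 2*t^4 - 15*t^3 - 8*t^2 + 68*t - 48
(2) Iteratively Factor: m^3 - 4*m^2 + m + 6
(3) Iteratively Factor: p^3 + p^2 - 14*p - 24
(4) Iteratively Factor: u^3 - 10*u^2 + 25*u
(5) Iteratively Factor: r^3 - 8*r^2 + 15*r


(1) = (t - 1)*(t^4 + 3*t^3 - 12*t^2 - 20*t + 48) = (t - 2)*(t - 1)*(t^3 + 5*t^2 - 2*t - 24) = (t - 2)*(t - 1)*(t + 3)*(t^2 + 2*t - 8) = (t - 2)^2*(t - 1)*(t + 3)*(t + 4)
(2) = (m + 1)*(m^2 - 5*m + 6) = (m - 2)*(m + 1)*(m - 3)
(3) = (p - 4)*(p^2 + 5*p + 6) = (p - 4)*(p + 2)*(p + 3)
(4) = (u - 5)*(u^2 - 5*u) = u*(u - 5)*(u - 5)
(5) = (r)*(r^2 - 8*r + 15) = r*(r - 3)*(r - 5)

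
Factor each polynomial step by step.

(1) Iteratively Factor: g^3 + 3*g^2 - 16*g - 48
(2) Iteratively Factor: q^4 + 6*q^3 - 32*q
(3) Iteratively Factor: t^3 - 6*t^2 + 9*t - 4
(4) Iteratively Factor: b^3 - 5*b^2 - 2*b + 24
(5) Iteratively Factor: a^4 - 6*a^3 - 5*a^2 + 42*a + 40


(1) = (g - 4)*(g^2 + 7*g + 12) = (g - 4)*(g + 4)*(g + 3)
(2) = (q - 2)*(q^3 + 8*q^2 + 16*q) = (q - 2)*(q + 4)*(q^2 + 4*q) = (q - 2)*(q + 4)^2*(q)
(3) = (t - 1)*(t^2 - 5*t + 4) = (t - 4)*(t - 1)*(t - 1)
(4) = (b - 4)*(b^2 - b - 6) = (b - 4)*(b - 3)*(b + 2)
(5) = (a + 2)*(a^3 - 8*a^2 + 11*a + 20) = (a + 1)*(a + 2)*(a^2 - 9*a + 20) = (a - 4)*(a + 1)*(a + 2)*(a - 5)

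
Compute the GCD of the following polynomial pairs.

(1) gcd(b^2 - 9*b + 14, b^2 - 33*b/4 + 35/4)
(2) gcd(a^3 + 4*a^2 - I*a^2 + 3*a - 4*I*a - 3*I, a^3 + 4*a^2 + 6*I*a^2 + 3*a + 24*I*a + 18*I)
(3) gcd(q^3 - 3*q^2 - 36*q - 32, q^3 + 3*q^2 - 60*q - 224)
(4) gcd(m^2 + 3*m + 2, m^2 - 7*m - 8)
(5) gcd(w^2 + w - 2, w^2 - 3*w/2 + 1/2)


(1) = gcd((b - 7)*(b - 2), (b - 7)*(b - 5/4)) = b - 7
(2) = gcd((a + 1)*(a + 3)*(a - I), (a + 1)*(a + 3)*(a + 6*I)) = a^2 + 4*a + 3
(3) = q^2 - 4*q - 32
(4) = m + 1
(5) = w - 1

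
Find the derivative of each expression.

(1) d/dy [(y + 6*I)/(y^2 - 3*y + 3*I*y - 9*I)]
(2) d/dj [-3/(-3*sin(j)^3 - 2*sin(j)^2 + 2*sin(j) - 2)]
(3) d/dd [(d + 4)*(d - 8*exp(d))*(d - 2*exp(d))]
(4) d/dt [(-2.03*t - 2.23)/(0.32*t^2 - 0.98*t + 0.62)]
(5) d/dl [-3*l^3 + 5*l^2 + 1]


(1) = (-y^2 - 12*I*y + 18 + 9*I)/(y^4 + 6*y^3*(-1 + I) - 36*I*y^2 + 54*y*(1 + I) - 81)
(2) = 3*(-9*sin(j)^2 - 4*sin(j) + 2)*cos(j)/(3*sin(j)^3 + 2*sin(j)^2 - 2*sin(j) + 2)^2
(3) = -10*d^2*exp(d) + 3*d^2 + 32*d*exp(2*d) - 60*d*exp(d) + 8*d + 144*exp(2*d) - 40*exp(d)
(4) = (0.6496*t^2 + 1.4272*t - 3.444)/(0.1024*t^4 - 0.6272*t^3 + 1.3572*t^2 - 1.2152*t + 0.3844)
(5) = l*(10 - 9*l)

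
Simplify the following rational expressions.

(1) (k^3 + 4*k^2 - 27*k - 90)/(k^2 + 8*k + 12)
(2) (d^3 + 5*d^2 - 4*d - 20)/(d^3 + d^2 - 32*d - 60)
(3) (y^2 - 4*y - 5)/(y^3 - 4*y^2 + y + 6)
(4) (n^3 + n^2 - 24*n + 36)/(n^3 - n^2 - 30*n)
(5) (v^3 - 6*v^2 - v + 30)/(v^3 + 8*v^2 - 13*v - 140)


(1) = (k^2 - 2*k - 15)/(k + 2)
(2) = (d - 2)/(d - 6)
(3) = (y - 5)/(y^2 - 5*y + 6)
(4) = (n^3 + n^2 - 24*n + 36)/(n^3 - n^2 - 30*n)
(5) = (v^3 - 6*v^2 - v + 30)/(v^3 + 8*v^2 - 13*v - 140)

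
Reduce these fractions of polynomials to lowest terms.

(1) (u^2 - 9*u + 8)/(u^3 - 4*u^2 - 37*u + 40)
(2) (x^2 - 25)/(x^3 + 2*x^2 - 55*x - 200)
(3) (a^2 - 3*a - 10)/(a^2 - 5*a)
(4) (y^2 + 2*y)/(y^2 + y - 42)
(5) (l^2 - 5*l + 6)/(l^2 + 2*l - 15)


(1) = 1/(u + 5)
(2) = (x - 5)/(x^2 - 3*x - 40)
(3) = (a + 2)/a
(4) = (y^2 + 2*y)/(y^2 + y - 42)
(5) = (l - 2)/(l + 5)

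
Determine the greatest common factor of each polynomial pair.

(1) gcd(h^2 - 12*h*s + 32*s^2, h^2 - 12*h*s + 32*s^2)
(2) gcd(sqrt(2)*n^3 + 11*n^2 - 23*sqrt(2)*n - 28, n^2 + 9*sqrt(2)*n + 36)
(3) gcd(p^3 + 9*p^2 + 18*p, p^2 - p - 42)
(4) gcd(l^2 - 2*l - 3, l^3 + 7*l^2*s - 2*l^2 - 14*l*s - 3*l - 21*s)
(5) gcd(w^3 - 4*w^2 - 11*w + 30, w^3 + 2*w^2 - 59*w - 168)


(1) = h^2 - 12*h*s + 32*s^2
(2) = gcd((n - 2*sqrt(2))*(n + 7*sqrt(2))*(sqrt(2)*n + 1), (n + 3*sqrt(2))*(n + 6*sqrt(2))) = 1
(3) = p + 6
(4) = gcd((l - 3)*(l + 1), (l - 3)*(l + 1)*(l + 7*s)) = l^2 - 2*l - 3
(5) = w + 3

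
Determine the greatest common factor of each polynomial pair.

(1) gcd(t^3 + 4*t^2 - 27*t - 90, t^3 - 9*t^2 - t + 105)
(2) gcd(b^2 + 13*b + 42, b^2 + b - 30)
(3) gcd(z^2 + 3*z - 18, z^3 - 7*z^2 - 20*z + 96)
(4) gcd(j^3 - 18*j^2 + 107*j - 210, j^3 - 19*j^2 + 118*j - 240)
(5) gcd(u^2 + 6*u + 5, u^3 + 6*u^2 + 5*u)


(1) = t^2 - 2*t - 15
(2) = gcd((b + 6)*(b + 7), (b - 5)*(b + 6)) = b + 6
(3) = z - 3
(4) = j^2 - 11*j + 30
(5) = gcd((u + 1)*(u + 5), u*(u + 1)*(u + 5)) = u^2 + 6*u + 5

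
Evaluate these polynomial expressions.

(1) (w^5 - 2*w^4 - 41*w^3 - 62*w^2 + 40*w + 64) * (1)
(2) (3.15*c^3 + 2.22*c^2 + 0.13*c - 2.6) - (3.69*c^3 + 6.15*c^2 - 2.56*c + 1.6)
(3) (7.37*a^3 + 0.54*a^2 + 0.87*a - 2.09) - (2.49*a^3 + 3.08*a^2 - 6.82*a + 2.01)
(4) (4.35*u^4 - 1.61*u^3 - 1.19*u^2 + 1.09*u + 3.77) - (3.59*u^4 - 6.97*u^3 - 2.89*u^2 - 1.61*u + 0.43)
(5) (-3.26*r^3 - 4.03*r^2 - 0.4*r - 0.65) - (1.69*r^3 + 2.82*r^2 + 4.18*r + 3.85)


(1) = w^5 - 2*w^4 - 41*w^3 - 62*w^2 + 40*w + 64
(2) = -0.54*c^3 - 3.93*c^2 + 2.69*c - 4.2
(3) = 4.88*a^3 - 2.54*a^2 + 7.69*a - 4.1
(4) = 0.76*u^4 + 5.36*u^3 + 1.7*u^2 + 2.7*u + 3.34
(5) = -4.95*r^3 - 6.85*r^2 - 4.58*r - 4.5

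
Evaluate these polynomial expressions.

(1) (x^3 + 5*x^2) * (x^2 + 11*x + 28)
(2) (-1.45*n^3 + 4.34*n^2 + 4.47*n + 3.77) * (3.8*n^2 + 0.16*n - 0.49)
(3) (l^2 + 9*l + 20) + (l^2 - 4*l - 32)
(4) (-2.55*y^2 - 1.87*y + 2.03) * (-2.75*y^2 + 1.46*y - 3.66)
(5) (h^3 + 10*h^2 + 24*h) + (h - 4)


(1) = x^5 + 16*x^4 + 83*x^3 + 140*x^2
(2) = -5.51*n^5 + 16.26*n^4 + 18.3909*n^3 + 12.9146*n^2 - 1.5871*n - 1.8473
(3) = 2*l^2 + 5*l - 12
(4) = 7.0125*y^4 + 1.4195*y^3 + 1.0203*y^2 + 9.808*y - 7.4298
(5) = h^3 + 10*h^2 + 25*h - 4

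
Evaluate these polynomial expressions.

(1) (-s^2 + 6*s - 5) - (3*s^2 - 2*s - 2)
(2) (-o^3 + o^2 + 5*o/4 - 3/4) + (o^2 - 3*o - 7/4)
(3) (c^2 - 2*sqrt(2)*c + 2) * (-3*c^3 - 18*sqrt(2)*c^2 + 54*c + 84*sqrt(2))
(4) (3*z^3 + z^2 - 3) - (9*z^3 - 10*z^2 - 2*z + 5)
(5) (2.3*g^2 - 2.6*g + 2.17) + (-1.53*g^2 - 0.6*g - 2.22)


(1) = -4*s^2 + 8*s - 3
(2) = -o^3 + 2*o^2 - 7*o/4 - 5/2
(3) = -3*c^5 - 12*sqrt(2)*c^4 + 120*c^3 - 60*sqrt(2)*c^2 - 228*c + 168*sqrt(2)
(4) = -6*z^3 + 11*z^2 + 2*z - 8
(5) = 0.77*g^2 - 3.2*g - 0.05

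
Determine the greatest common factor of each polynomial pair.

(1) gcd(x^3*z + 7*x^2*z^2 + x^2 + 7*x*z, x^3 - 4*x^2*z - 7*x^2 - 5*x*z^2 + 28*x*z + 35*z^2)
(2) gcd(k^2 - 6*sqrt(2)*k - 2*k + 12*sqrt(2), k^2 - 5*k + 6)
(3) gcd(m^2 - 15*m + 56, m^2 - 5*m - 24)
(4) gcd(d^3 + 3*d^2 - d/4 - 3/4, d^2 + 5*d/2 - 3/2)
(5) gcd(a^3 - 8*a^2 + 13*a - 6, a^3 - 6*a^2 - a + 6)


(1) = gcd(x*(x + 7*z)*(x*z + 1), (x - 7)*(x - 5*z)*(x + z)) = 1
(2) = gcd((k - 2)*(k - 6*sqrt(2)), (k - 3)*(k - 2)) = k - 2
(3) = gcd((m - 8)*(m - 7), (m - 8)*(m + 3)) = m - 8
(4) = d^2 + 5*d/2 - 3/2
(5) = gcd((a - 6)*(a - 1)^2, (a - 6)*(a - 1)*(a + 1)) = a^2 - 7*a + 6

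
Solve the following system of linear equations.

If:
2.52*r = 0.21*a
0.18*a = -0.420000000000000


Then:
a = -2.33
r = -0.19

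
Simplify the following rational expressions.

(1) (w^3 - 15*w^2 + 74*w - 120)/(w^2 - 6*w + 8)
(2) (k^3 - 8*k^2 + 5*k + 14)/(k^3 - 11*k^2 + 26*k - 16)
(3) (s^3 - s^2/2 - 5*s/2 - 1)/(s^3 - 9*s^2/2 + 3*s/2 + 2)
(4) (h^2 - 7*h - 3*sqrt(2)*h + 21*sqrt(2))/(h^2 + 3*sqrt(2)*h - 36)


(1) = (w^2 - 11*w + 30)/(w - 2)
(2) = (k^2 - 6*k - 7)/(k^2 - 9*k + 8)
(3) = (s^2 - s - 2)/(s^2 - 5*s + 4)
(4) = (h - 7)/(h + 6*sqrt(2))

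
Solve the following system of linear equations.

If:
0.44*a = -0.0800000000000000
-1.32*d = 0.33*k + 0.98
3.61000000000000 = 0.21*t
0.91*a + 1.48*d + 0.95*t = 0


Then:
a = -0.18
d = -10.92
k = 40.72
t = 17.19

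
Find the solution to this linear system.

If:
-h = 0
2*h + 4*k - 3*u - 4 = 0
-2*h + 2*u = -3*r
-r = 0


Then:
h = 0
k = 1
r = 0
u = 0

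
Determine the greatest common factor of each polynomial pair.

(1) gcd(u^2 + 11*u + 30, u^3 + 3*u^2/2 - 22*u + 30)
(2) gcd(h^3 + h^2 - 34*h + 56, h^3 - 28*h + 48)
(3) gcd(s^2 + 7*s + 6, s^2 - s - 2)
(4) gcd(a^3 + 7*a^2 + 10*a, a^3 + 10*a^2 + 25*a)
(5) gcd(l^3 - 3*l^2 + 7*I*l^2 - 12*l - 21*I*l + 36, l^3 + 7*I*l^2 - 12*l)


(1) = gcd((u + 5)*(u + 6), (u - 5/2)*(u - 2)*(u + 6)) = u + 6
(2) = h^2 - 6*h + 8
(3) = gcd((s + 1)*(s + 6), (s - 2)*(s + 1)) = s + 1
(4) = a^2 + 5*a
(5) = l^2 + 7*I*l - 12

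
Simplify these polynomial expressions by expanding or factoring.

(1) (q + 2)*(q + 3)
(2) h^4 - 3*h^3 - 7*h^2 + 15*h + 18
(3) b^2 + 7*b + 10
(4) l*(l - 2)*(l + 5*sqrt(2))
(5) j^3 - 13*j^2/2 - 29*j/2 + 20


(1) = q^2 + 5*q + 6
(2) = (h - 3)^2*(h + 1)*(h + 2)
(3) = (b + 2)*(b + 5)
(4) = l^3 - 2*l^2 + 5*sqrt(2)*l^2 - 10*sqrt(2)*l
(5) = (j - 8)*(j - 1)*(j + 5/2)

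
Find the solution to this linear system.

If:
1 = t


Then:
t = 1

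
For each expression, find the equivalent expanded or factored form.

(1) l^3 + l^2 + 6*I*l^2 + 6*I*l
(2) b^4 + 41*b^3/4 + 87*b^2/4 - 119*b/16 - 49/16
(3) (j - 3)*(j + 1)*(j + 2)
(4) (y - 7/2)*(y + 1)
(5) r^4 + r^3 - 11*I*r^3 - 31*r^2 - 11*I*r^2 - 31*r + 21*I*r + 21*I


(1) = l*(l + 1)*(l + 6*I)
(2) = (b - 1/2)*(b + 1/4)*(b + 7/2)*(b + 7)
(3) = j^3 - 7*j - 6
(4) = y^2 - 5*y/2 - 7/2
(5) = (r + 1)*(r - 7*I)*(r - 3*I)*(r - I)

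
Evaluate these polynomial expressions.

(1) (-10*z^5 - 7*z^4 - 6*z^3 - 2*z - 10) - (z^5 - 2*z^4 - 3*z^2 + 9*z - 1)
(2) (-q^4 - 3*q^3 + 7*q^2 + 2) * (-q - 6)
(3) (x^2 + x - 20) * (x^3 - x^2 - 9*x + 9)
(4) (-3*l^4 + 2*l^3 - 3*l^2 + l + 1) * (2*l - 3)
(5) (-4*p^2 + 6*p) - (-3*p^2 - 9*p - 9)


(1) = -11*z^5 - 5*z^4 - 6*z^3 + 3*z^2 - 11*z - 9
(2) = q^5 + 9*q^4 + 11*q^3 - 42*q^2 - 2*q - 12
(3) = x^5 - 30*x^3 + 20*x^2 + 189*x - 180
(4) = -6*l^5 + 13*l^4 - 12*l^3 + 11*l^2 - l - 3
(5) = -p^2 + 15*p + 9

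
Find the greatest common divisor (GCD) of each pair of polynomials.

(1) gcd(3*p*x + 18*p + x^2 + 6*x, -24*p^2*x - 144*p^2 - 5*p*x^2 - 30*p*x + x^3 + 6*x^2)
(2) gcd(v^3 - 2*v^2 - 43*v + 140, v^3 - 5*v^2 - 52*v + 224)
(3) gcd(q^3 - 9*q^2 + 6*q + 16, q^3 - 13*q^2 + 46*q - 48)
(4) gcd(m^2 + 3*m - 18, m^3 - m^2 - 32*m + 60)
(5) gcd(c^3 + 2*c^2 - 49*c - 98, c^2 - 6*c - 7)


(1) = 3*p*x + 18*p + x^2 + 6*x
(2) = gcd((v - 5)*(v - 4)*(v + 7), (v - 8)*(v - 4)*(v + 7)) = v^2 + 3*v - 28
(3) = q^2 - 10*q + 16
(4) = m + 6
(5) = gcd((c - 7)*(c + 2)*(c + 7), (c - 7)*(c + 1)) = c - 7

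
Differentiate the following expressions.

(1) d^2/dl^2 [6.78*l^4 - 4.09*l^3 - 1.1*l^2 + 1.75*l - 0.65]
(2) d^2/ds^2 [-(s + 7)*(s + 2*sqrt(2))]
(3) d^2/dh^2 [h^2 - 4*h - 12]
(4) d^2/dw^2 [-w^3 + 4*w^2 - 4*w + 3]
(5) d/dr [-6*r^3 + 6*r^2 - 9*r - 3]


(1) = 81.36*l^2 - 24.54*l - 2.2
(2) = -2
(3) = 2
(4) = 8 - 6*w
(5) = -18*r^2 + 12*r - 9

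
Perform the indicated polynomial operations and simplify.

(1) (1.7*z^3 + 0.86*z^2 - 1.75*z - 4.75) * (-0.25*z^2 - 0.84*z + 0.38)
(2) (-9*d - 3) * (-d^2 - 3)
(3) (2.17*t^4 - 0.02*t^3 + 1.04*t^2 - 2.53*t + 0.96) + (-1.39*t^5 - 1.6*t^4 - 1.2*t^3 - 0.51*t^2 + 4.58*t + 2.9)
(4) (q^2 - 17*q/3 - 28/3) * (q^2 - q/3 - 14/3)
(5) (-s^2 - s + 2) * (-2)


(1) = -0.425*z^5 - 1.643*z^4 + 0.3611*z^3 + 2.9843*z^2 + 3.325*z - 1.805
(2) = 9*d^3 + 3*d^2 + 27*d + 9
(3) = -1.39*t^5 + 0.57*t^4 - 1.22*t^3 + 0.53*t^2 + 2.05*t + 3.86
(4) = q^4 - 6*q^3 - 109*q^2/9 + 266*q/9 + 392/9
(5) = 2*s^2 + 2*s - 4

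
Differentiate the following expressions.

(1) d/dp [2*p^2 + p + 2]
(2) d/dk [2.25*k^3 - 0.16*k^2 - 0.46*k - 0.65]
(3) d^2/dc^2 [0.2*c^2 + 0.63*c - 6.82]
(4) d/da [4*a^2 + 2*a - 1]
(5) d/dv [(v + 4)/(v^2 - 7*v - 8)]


(1) = 4*p + 1
(2) = 6.75*k^2 - 0.32*k - 0.46
(3) = 0.400000000000000
(4) = 8*a + 2
(5) = (v^2 - 7*v - (v + 4)*(2*v - 7) - 8)/(-v^2 + 7*v + 8)^2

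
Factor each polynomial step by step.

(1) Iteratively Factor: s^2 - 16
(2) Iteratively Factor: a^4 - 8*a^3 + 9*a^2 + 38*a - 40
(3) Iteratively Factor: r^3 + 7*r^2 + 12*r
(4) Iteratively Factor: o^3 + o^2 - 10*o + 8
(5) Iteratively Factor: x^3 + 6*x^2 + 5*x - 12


(1) = (s - 4)*(s + 4)
(2) = (a - 4)*(a^3 - 4*a^2 - 7*a + 10) = (a - 5)*(a - 4)*(a^2 + a - 2) = (a - 5)*(a - 4)*(a - 1)*(a + 2)
(3) = (r + 3)*(r^2 + 4*r) = r*(r + 3)*(r + 4)
(4) = (o - 2)*(o^2 + 3*o - 4) = (o - 2)*(o + 4)*(o - 1)
(5) = (x + 3)*(x^2 + 3*x - 4) = (x - 1)*(x + 3)*(x + 4)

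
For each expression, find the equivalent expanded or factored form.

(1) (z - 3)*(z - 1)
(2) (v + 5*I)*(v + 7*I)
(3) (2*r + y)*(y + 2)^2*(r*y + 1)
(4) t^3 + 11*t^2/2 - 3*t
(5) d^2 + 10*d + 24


(1) = z^2 - 4*z + 3
(2) = v^2 + 12*I*v - 35
(3) = 2*r^2*y^3 + 8*r^2*y^2 + 8*r^2*y + r*y^4 + 4*r*y^3 + 6*r*y^2 + 8*r*y + 8*r + y^3 + 4*y^2 + 4*y
(4) = t*(t - 1/2)*(t + 6)
(5) = (d + 4)*(d + 6)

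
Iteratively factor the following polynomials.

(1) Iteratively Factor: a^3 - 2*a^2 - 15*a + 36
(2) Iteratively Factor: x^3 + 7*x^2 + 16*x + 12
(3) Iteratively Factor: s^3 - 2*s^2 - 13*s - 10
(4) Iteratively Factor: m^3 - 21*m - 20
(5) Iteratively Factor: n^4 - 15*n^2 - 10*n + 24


(1) = (a + 4)*(a^2 - 6*a + 9) = (a - 3)*(a + 4)*(a - 3)
(2) = (x + 3)*(x^2 + 4*x + 4) = (x + 2)*(x + 3)*(x + 2)
(3) = (s + 1)*(s^2 - 3*s - 10) = (s - 5)*(s + 1)*(s + 2)
(4) = (m - 5)*(m^2 + 5*m + 4) = (m - 5)*(m + 1)*(m + 4)
(5) = (n - 4)*(n^3 + 4*n^2 + n - 6) = (n - 4)*(n - 1)*(n^2 + 5*n + 6) = (n - 4)*(n - 1)*(n + 2)*(n + 3)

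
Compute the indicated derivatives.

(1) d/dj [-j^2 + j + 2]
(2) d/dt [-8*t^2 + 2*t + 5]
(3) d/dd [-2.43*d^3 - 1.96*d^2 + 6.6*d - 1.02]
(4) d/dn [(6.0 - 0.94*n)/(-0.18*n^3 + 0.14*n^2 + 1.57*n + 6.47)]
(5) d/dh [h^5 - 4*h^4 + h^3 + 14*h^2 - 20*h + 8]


(1) = 1 - 2*j
(2) = 2 - 16*t
(3) = -7.29*d^2 - 3.92*d + 6.6
(4) = (-0.3384*n^3 + 3.3716*n^2 - 1.68*n - 15.5018)/(0.0324*n^6 - 0.0504*n^5 - 0.5456*n^4 - 1.8896*n^3 + 4.2765*n^2 + 20.3158*n + 41.8609)
(5) = 5*h^4 - 16*h^3 + 3*h^2 + 28*h - 20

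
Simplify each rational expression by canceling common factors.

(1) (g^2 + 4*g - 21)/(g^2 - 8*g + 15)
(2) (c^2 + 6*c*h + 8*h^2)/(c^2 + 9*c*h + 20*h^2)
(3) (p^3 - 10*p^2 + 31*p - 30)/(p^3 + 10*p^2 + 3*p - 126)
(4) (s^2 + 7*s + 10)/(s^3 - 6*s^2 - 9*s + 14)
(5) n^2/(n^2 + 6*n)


(1) = (g + 7)/(g - 5)
(2) = (c + 2*h)/(c + 5*h)
(3) = (p^2 - 7*p + 10)/(p^2 + 13*p + 42)
(4) = (s + 5)/(s^2 - 8*s + 7)
(5) = n/(n + 6)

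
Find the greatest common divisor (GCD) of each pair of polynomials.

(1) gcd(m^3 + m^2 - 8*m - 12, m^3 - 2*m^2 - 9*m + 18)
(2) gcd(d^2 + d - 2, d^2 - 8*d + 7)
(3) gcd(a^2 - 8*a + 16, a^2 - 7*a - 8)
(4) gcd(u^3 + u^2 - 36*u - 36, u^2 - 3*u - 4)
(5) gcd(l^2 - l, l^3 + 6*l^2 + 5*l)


(1) = m - 3
(2) = gcd((d - 1)*(d + 2), (d - 7)*(d - 1)) = d - 1
(3) = gcd((a - 4)^2, (a - 8)*(a + 1)) = 1
(4) = u + 1
(5) = l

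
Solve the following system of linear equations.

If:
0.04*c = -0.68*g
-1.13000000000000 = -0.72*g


Then:
c = -26.68
g = 1.57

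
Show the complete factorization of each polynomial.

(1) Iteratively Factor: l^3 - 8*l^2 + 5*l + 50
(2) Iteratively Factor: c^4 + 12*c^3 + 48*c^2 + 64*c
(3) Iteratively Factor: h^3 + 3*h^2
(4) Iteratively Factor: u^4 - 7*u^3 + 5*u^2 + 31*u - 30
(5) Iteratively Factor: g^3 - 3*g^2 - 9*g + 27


(1) = (l - 5)*(l^2 - 3*l - 10) = (l - 5)^2*(l + 2)
(2) = (c + 4)*(c^3 + 8*c^2 + 16*c) = c*(c + 4)*(c^2 + 8*c + 16) = c*(c + 4)^2*(c + 4)
(3) = (h)*(h^2 + 3*h) = h*(h + 3)*(h)
(4) = (u - 1)*(u^3 - 6*u^2 - u + 30) = (u - 5)*(u - 1)*(u^2 - u - 6) = (u - 5)*(u - 1)*(u + 2)*(u - 3)
(5) = (g + 3)*(g^2 - 6*g + 9) = (g - 3)*(g + 3)*(g - 3)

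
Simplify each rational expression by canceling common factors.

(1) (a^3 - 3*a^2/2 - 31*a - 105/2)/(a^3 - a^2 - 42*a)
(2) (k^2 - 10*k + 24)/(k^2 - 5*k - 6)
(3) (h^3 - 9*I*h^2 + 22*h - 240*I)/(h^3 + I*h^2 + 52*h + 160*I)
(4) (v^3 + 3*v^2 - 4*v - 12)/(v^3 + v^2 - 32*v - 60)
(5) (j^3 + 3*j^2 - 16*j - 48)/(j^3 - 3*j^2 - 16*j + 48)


(1) = (2*a^2 + 11*a + 15)/(2*a^2 + 12*a)
(2) = (k - 4)/(k + 1)
(3) = (h - 6*I)/(h + 4*I)
(4) = (v^2 + v - 6)/(v^2 - v - 30)
(5) = (j + 3)/(j - 3)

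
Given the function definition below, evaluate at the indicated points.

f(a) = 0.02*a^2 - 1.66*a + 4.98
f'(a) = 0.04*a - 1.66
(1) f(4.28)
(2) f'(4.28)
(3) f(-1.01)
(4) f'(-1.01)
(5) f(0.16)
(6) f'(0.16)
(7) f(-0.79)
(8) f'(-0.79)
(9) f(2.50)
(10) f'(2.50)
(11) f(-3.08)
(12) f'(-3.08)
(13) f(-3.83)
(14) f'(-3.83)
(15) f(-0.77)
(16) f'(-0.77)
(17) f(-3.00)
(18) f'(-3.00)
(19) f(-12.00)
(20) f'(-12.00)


(1) = -1.76
(2) = -1.49
(3) = 6.68
(4) = -1.70
(5) = 4.71
(6) = -1.65
(7) = 6.30
(8) = -1.69
(9) = 0.96
(10) = -1.56
(11) = 10.28
(12) = -1.78
(13) = 11.63
(14) = -1.81
(15) = 6.27
(16) = -1.69
(17) = 10.14
(18) = -1.78
(19) = 27.78
(20) = -2.14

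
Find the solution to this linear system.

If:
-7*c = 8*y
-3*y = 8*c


Then:
c = 0
y = 0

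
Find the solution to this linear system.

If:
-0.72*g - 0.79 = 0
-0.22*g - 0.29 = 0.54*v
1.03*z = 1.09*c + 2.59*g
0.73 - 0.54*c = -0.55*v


Then:
c = 1.26
g = -1.10
v = -0.09
z = -1.43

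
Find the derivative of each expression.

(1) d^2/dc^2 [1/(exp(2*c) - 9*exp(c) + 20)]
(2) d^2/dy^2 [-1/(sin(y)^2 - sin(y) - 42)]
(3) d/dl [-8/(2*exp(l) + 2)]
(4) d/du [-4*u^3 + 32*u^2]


(1) = ((9 - 4*exp(c))*(exp(2*c) - 9*exp(c) + 20) + 2*(2*exp(c) - 9)^2*exp(c))*exp(c)/(exp(2*c) - 9*exp(c) + 20)^3
(2) = (-4*sin(y)^4 + 3*sin(y)^3 - 163*sin(y)^2 + 36*sin(y) + 86)/(sin(y) + cos(y)^2 + 41)^3
(3) = cosh(l/2)^(-2)
(4) = 4*u*(16 - 3*u)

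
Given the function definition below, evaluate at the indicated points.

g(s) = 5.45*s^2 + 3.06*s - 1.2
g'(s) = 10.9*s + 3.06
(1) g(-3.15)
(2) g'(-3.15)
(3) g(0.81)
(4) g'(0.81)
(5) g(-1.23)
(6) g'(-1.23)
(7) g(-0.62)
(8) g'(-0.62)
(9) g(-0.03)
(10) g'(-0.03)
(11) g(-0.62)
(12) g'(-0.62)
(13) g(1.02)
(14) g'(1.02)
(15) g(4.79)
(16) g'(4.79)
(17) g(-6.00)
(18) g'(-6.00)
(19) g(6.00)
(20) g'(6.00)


(1) = 43.24
(2) = -31.28
(3) = 4.85
(4) = 11.89
(5) = 3.28
(6) = -10.35
(7) = -1.00
(8) = -3.70
(9) = -1.29
(10) = 2.73
(11) = -1.00
(12) = -3.70
(13) = 7.59
(14) = 14.18
(15) = 138.50
(16) = 55.27
(17) = 176.64
(18) = -62.34
(19) = 213.36
(20) = 68.46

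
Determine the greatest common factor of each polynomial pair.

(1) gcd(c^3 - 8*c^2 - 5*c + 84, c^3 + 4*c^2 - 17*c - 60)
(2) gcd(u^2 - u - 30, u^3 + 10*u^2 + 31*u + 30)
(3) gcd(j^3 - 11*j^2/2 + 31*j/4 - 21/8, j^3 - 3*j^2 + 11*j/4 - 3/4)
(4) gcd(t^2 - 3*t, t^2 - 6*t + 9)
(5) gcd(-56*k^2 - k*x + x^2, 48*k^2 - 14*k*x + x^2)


(1) = c^2 - c - 12
(2) = u + 5
(3) = j^2 - 2*j + 3/4
(4) = gcd(t*(t - 3), (t - 3)^2) = t - 3
(5) = gcd((-8*k + x)*(7*k + x), (-8*k + x)*(-6*k + x)) = -8*k + x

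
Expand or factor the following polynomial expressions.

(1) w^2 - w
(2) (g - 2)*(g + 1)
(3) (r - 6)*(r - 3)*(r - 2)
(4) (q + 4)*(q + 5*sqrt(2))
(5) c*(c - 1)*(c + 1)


(1) = w*(w - 1)
(2) = g^2 - g - 2
(3) = r^3 - 11*r^2 + 36*r - 36
(4) = q^2 + 4*q + 5*sqrt(2)*q + 20*sqrt(2)
(5) = c^3 - c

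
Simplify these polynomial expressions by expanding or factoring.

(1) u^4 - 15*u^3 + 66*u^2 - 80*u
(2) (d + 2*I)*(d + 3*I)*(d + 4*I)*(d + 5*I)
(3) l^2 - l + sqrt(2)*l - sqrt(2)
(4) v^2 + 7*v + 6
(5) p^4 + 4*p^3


(1) = u*(u - 8)*(u - 5)*(u - 2)
(2) = d^4 + 14*I*d^3 - 71*d^2 - 154*I*d + 120
(3) = (l - 1)*(l + sqrt(2))
(4) = (v + 1)*(v + 6)
(5) = p^3*(p + 4)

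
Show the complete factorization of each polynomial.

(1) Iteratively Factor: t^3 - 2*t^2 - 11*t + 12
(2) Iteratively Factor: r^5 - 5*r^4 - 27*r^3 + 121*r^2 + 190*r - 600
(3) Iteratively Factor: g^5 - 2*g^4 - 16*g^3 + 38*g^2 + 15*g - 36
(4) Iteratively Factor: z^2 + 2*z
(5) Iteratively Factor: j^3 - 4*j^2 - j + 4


(1) = (t - 4)*(t^2 + 2*t - 3) = (t - 4)*(t - 1)*(t + 3)
(2) = (r + 3)*(r^4 - 8*r^3 - 3*r^2 + 130*r - 200) = (r - 5)*(r + 3)*(r^3 - 3*r^2 - 18*r + 40) = (r - 5)*(r + 3)*(r + 4)*(r^2 - 7*r + 10) = (r - 5)^2*(r + 3)*(r + 4)*(r - 2)
(3) = (g + 4)*(g^4 - 6*g^3 + 8*g^2 + 6*g - 9) = (g - 1)*(g + 4)*(g^3 - 5*g^2 + 3*g + 9) = (g - 3)*(g - 1)*(g + 4)*(g^2 - 2*g - 3) = (g - 3)^2*(g - 1)*(g + 4)*(g + 1)
(4) = (z)*(z + 2)
(5) = (j + 1)*(j^2 - 5*j + 4) = (j - 4)*(j + 1)*(j - 1)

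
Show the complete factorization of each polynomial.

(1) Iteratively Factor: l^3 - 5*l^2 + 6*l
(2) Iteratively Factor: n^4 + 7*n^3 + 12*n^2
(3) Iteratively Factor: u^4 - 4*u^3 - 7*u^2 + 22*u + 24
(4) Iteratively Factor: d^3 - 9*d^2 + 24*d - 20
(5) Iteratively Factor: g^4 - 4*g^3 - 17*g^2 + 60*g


(1) = (l - 3)*(l^2 - 2*l) = (l - 3)*(l - 2)*(l)
(2) = (n)*(n^3 + 7*n^2 + 12*n) = n*(n + 4)*(n^2 + 3*n) = n*(n + 3)*(n + 4)*(n)
(3) = (u + 1)*(u^3 - 5*u^2 - 2*u + 24) = (u + 1)*(u + 2)*(u^2 - 7*u + 12) = (u - 3)*(u + 1)*(u + 2)*(u - 4)
(4) = (d - 2)*(d^2 - 7*d + 10) = (d - 5)*(d - 2)*(d - 2)
(5) = (g + 4)*(g^3 - 8*g^2 + 15*g) = (g - 5)*(g + 4)*(g^2 - 3*g) = g*(g - 5)*(g + 4)*(g - 3)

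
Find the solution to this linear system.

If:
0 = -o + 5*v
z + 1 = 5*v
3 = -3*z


Then:
o = 0
v = 0
z = -1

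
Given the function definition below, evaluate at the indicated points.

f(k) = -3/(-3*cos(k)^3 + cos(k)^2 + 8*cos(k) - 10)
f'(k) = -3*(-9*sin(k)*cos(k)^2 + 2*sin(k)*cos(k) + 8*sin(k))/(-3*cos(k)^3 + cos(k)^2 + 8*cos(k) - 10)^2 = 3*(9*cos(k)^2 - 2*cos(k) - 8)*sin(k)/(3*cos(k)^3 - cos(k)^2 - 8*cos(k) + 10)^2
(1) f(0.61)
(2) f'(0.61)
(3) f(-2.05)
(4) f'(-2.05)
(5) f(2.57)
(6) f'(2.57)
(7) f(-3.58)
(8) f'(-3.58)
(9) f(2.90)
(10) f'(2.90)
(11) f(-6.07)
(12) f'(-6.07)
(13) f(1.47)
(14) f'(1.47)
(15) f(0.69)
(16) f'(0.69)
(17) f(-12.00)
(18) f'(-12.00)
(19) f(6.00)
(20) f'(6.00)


(1) = 0.68
(2) = -0.32
(3) = 0.23
(4) = 0.08
(5) = 0.21
(6) = 0.00
(7) = 0.21
(8) = 0.01
(9) = 0.21
(10) = 0.01
(11) = 0.75
(12) = -0.05
(13) = 0.33
(14) = -0.29
(15) = 0.65
(16) = -0.38
(17) = 0.69
(18) = -0.28
(19) = 0.74
(20) = 0.08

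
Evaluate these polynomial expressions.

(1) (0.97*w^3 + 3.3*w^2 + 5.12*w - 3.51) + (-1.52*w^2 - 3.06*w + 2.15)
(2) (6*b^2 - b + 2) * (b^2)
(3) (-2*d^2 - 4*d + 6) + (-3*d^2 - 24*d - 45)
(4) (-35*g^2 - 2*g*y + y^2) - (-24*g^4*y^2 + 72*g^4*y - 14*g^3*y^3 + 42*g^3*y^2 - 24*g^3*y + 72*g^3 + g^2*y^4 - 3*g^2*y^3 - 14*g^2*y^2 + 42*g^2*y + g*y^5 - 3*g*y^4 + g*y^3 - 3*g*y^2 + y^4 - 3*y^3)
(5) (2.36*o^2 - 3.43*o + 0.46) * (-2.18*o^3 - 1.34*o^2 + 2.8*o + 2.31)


(1) = 0.97*w^3 + 1.78*w^2 + 2.06*w - 1.36
(2) = 6*b^4 - b^3 + 2*b^2
(3) = -5*d^2 - 28*d - 39
(4) = 24*g^4*y^2 - 72*g^4*y + 14*g^3*y^3 - 42*g^3*y^2 + 24*g^3*y - 72*g^3 - g^2*y^4 + 3*g^2*y^3 + 14*g^2*y^2 - 42*g^2*y - 35*g^2 - g*y^5 + 3*g*y^4 - g*y^3 + 3*g*y^2 - 2*g*y - y^4 + 3*y^3 + y^2
(5) = -5.1448*o^5 + 4.315*o^4 + 10.2014*o^3 - 4.7688*o^2 - 6.6353*o + 1.0626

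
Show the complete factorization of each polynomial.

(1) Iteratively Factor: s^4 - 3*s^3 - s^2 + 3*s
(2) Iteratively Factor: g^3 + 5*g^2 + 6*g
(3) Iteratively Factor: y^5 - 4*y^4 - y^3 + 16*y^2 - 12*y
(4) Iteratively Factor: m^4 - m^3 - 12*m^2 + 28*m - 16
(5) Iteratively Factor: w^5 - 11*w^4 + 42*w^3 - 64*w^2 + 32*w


(1) = (s + 1)*(s^3 - 4*s^2 + 3*s) = (s - 3)*(s + 1)*(s^2 - s) = s*(s - 3)*(s + 1)*(s - 1)
(2) = (g)*(g^2 + 5*g + 6) = g*(g + 2)*(g + 3)
(3) = (y - 3)*(y^4 - y^3 - 4*y^2 + 4*y) = (y - 3)*(y - 2)*(y^3 + y^2 - 2*y) = y*(y - 3)*(y - 2)*(y^2 + y - 2) = y*(y - 3)*(y - 2)*(y + 2)*(y - 1)
(4) = (m + 4)*(m^3 - 5*m^2 + 8*m - 4) = (m - 1)*(m + 4)*(m^2 - 4*m + 4) = (m - 2)*(m - 1)*(m + 4)*(m - 2)
(5) = (w - 4)*(w^4 - 7*w^3 + 14*w^2 - 8*w) = (w - 4)^2*(w^3 - 3*w^2 + 2*w) = w*(w - 4)^2*(w^2 - 3*w + 2) = w*(w - 4)^2*(w - 2)*(w - 1)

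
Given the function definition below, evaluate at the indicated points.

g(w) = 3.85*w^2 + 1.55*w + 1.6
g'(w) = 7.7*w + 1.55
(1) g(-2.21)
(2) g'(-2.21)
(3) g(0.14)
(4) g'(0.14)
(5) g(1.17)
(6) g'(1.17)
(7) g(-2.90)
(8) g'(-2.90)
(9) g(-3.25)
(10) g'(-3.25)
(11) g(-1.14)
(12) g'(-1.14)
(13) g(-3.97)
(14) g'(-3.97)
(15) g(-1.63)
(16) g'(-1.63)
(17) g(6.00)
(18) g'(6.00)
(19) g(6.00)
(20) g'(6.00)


(1) = 16.98
(2) = -15.47
(3) = 1.89
(4) = 2.63
(5) = 8.68
(6) = 10.56
(7) = 29.48
(8) = -20.78
(9) = 37.23
(10) = -23.48
(11) = 4.84
(12) = -7.23
(13) = 56.13
(14) = -29.02
(15) = 9.30
(16) = -11.00
(17) = 149.50
(18) = 47.75
(19) = 149.50
(20) = 47.75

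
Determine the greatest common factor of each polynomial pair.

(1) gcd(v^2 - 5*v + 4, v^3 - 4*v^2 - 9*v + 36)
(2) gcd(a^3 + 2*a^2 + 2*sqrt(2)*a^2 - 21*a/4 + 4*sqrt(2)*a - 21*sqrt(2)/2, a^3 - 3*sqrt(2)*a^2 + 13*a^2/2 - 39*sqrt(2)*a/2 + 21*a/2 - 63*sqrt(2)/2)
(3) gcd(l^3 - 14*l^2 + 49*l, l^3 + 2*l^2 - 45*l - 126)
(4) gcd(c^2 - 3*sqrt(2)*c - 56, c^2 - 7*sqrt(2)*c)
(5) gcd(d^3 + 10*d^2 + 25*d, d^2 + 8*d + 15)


(1) = gcd((v - 4)*(v - 1), (v - 4)*(v - 3)*(v + 3)) = v - 4
(2) = gcd((a - 3/2)*(a + 7/2)*(a + 2*sqrt(2)), (a + 3)*(a + 7/2)*(a - 3*sqrt(2))) = a + 7/2
(3) = l - 7
(4) = gcd((c - 7*sqrt(2))*(c + 4*sqrt(2)), c*(c - 7*sqrt(2))) = c - 7*sqrt(2)
(5) = d + 5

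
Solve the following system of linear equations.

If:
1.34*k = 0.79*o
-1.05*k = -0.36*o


Then:
k = 0.00
o = 0.00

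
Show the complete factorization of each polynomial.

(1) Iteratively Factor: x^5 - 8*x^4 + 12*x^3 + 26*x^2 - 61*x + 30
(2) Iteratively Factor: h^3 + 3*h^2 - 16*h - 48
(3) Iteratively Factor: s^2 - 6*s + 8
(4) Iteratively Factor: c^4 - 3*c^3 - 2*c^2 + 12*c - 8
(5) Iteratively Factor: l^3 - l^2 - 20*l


(1) = (x - 5)*(x^4 - 3*x^3 - 3*x^2 + 11*x - 6) = (x - 5)*(x + 2)*(x^3 - 5*x^2 + 7*x - 3) = (x - 5)*(x - 1)*(x + 2)*(x^2 - 4*x + 3) = (x - 5)*(x - 1)^2*(x + 2)*(x - 3)
(2) = (h + 4)*(h^2 - h - 12) = (h - 4)*(h + 4)*(h + 3)
(3) = (s - 2)*(s - 4)
(4) = (c - 2)*(c^3 - c^2 - 4*c + 4) = (c - 2)*(c - 1)*(c^2 - 4) = (c - 2)*(c - 1)*(c + 2)*(c - 2)
(5) = (l - 5)*(l^2 + 4*l) = (l - 5)*(l + 4)*(l)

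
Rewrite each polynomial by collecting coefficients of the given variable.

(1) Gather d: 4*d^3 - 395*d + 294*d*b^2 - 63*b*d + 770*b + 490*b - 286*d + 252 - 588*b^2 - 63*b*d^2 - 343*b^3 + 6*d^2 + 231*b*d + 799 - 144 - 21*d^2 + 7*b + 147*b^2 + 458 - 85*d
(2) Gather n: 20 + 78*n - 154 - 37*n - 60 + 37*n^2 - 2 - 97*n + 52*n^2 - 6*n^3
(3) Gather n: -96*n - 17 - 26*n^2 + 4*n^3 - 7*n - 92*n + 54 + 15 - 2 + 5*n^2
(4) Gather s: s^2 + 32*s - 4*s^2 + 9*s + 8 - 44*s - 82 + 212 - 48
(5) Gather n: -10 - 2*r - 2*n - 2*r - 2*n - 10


(1) = -343*b^3 - 441*b^2 + 1267*b + 4*d^3 + d^2*(-63*b - 15) + d*(294*b^2 + 168*b - 766) + 1365
(2) = -6*n^3 + 89*n^2 - 56*n - 196
(3) = 4*n^3 - 21*n^2 - 195*n + 50
(4) = -3*s^2 - 3*s + 90
(5) = -4*n - 4*r - 20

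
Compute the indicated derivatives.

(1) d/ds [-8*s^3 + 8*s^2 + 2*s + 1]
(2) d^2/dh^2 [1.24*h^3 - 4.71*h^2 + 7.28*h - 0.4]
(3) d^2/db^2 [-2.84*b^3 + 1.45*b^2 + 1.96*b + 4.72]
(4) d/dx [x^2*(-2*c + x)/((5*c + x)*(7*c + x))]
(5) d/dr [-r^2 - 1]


(1) = -24*s^2 + 16*s + 2
(2) = 7.44*h - 9.42
(3) = 2.9 - 17.04*b
(4) = x*(-140*c^3 + 81*c^2*x + 24*c*x^2 + x^3)/(1225*c^4 + 840*c^3*x + 214*c^2*x^2 + 24*c*x^3 + x^4)
(5) = -2*r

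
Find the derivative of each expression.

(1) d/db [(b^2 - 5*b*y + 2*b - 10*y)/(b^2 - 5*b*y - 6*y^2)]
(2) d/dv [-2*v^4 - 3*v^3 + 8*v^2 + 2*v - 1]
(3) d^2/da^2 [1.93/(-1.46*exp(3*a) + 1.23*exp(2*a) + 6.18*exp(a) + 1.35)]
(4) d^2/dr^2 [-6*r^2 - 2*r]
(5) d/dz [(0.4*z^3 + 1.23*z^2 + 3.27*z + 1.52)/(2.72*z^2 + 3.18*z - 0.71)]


(1) = 2*(-b^2 - 6*b*y^2 + 10*b*y + 15*y^3 - 31*y^2)/(b^4 - 10*b^3*y + 13*b^2*y^2 + 60*b*y^3 + 36*y^4)
(2) = -8*v^3 - 9*v^2 + 16*v + 2
(3) = (1.93*(-8.76*exp(2*a) + 4.92*exp(a) + 12.36)*(-4.38*exp(2*a) + 2.46*exp(a) + 6.18)*exp(a) + (25.3602*exp(2*a) - 9.4956*exp(a) - 11.9274)*(-1.46*exp(3*a) + 1.23*exp(2*a) + 6.18*exp(a) + 1.35))*exp(a)/(-1.46*exp(3*a) + 1.23*exp(2*a) + 6.18*exp(a) + 1.35)^3
(4) = -12
(5) = (1.088*z^4 + 2.544*z^3 - 5.835*z^2 - 10.0154*z - 7.1553)/(7.3984*z^4 + 17.2992*z^3 + 6.25*z^2 - 4.5156*z + 0.5041)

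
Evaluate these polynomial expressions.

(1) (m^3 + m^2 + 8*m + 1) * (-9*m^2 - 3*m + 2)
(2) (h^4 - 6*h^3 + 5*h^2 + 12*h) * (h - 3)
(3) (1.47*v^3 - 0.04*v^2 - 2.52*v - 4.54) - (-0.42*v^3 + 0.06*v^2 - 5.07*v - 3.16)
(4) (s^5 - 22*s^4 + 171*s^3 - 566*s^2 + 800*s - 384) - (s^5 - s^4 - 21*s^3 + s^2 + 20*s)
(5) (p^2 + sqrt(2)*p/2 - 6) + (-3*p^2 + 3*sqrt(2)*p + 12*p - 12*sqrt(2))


(1) = -9*m^5 - 12*m^4 - 73*m^3 - 31*m^2 + 13*m + 2
(2) = h^5 - 9*h^4 + 23*h^3 - 3*h^2 - 36*h
(3) = 1.89*v^3 - 0.1*v^2 + 2.55*v - 1.38
(4) = -21*s^4 + 192*s^3 - 567*s^2 + 780*s - 384
(5) = -2*p^2 + 7*sqrt(2)*p/2 + 12*p - 12*sqrt(2) - 6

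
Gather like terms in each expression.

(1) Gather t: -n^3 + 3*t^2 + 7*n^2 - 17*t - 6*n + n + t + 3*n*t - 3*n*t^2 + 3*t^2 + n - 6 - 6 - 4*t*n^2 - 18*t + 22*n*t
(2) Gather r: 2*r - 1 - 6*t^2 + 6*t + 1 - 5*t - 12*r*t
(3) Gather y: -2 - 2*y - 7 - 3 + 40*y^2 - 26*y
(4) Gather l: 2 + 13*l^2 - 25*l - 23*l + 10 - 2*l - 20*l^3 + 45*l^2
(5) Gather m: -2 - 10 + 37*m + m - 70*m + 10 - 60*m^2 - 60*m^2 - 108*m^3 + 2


(1) = -n^3 + 7*n^2 - 4*n + t^2*(6 - 3*n) + t*(-4*n^2 + 25*n - 34) - 12
(2) = r*(2 - 12*t) - 6*t^2 + t
(3) = 40*y^2 - 28*y - 12
(4) = -20*l^3 + 58*l^2 - 50*l + 12
(5) = -108*m^3 - 120*m^2 - 32*m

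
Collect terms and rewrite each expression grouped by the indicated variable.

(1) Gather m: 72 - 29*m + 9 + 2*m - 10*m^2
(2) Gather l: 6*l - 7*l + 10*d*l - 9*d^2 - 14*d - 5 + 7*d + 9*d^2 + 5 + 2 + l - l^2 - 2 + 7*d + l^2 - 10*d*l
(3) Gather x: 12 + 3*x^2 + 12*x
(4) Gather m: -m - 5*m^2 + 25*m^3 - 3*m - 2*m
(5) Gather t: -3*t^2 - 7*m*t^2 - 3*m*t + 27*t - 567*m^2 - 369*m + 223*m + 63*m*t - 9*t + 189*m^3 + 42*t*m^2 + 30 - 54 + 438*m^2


(1) = -10*m^2 - 27*m + 81
(2) = 0
(3) = 3*x^2 + 12*x + 12
(4) = 25*m^3 - 5*m^2 - 6*m
(5) = 189*m^3 - 129*m^2 - 146*m + t^2*(-7*m - 3) + t*(42*m^2 + 60*m + 18) - 24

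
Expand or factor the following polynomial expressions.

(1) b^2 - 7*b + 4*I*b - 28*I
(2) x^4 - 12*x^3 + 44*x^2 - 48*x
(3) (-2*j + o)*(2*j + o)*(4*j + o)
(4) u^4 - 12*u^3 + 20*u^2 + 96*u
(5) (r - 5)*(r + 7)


(1) = (b - 7)*(b + 4*I)
(2) = x*(x - 6)*(x - 4)*(x - 2)
(3) = -16*j^3 - 4*j^2*o + 4*j*o^2 + o^3
(4) = u*(u - 8)*(u - 6)*(u + 2)
(5) = r^2 + 2*r - 35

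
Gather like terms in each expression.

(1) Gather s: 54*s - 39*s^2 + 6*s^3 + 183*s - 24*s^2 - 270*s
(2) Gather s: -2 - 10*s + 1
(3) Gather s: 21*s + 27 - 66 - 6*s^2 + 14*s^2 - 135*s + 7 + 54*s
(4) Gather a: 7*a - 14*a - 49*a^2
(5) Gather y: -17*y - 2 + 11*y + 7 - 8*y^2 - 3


(1) = 6*s^3 - 63*s^2 - 33*s
(2) = -10*s - 1
(3) = 8*s^2 - 60*s - 32
(4) = -49*a^2 - 7*a
(5) = -8*y^2 - 6*y + 2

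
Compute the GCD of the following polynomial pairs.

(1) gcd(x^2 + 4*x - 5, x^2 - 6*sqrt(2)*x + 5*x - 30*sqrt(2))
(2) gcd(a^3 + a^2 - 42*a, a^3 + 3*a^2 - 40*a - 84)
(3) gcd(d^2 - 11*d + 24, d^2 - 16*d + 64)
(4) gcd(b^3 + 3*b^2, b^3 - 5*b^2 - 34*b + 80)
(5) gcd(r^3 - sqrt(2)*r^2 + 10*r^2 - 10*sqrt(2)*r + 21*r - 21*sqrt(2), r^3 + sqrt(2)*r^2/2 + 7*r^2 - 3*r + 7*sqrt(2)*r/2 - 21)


(1) = x + 5
(2) = gcd(a*(a - 6)*(a + 7), (a - 6)*(a + 2)*(a + 7)) = a^2 + a - 42
(3) = d - 8
(4) = gcd(b^2*(b + 3), (b - 8)*(b - 2)*(b + 5)) = 1
(5) = gcd((r + 3)*(r + 7)*(r - sqrt(2)), (r + 7)*(r - sqrt(2))*(r + 3*sqrt(2)/2)) = r^2 + r*(7 - sqrt(2)) - 7*sqrt(2)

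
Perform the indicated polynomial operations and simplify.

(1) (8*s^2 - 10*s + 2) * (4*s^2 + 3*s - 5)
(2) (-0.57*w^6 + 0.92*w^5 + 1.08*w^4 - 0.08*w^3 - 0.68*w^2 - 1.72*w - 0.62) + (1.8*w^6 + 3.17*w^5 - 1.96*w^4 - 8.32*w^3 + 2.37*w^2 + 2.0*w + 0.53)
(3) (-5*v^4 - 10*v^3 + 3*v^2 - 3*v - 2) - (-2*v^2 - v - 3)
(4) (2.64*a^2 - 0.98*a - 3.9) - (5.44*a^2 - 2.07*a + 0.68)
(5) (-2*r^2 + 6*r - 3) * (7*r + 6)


(1) = 32*s^4 - 16*s^3 - 62*s^2 + 56*s - 10
(2) = 1.23*w^6 + 4.09*w^5 - 0.88*w^4 - 8.4*w^3 + 1.69*w^2 + 0.28*w - 0.09
(3) = -5*v^4 - 10*v^3 + 5*v^2 - 2*v + 1
(4) = -2.8*a^2 + 1.09*a - 4.58
(5) = -14*r^3 + 30*r^2 + 15*r - 18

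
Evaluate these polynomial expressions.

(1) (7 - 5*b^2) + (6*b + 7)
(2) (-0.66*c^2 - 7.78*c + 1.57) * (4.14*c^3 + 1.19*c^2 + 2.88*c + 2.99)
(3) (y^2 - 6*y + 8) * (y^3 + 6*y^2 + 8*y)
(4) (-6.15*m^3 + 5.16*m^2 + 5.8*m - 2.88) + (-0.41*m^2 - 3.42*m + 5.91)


(1) = -5*b^2 + 6*b + 14
(2) = -2.7324*c^5 - 32.9946*c^4 - 4.6592*c^3 - 22.5115*c^2 - 18.7406*c + 4.6943
(3) = y^5 - 20*y^3 + 64*y
(4) = -6.15*m^3 + 4.75*m^2 + 2.38*m + 3.03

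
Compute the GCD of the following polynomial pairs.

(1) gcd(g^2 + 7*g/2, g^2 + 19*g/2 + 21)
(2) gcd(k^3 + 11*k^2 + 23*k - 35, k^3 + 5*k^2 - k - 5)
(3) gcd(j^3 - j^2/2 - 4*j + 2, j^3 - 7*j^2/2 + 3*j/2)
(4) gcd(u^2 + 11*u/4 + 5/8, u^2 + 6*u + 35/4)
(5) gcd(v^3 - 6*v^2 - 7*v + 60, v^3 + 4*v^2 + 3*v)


(1) = gcd(g*(g + 7/2), (g + 7/2)*(g + 6)) = g + 7/2
(2) = k^2 + 4*k - 5
(3) = j - 1/2
(4) = gcd((u + 1/4)*(u + 5/2), (u + 5/2)*(u + 7/2)) = u + 5/2
(5) = gcd((v - 5)*(v - 4)*(v + 3), v*(v + 1)*(v + 3)) = v + 3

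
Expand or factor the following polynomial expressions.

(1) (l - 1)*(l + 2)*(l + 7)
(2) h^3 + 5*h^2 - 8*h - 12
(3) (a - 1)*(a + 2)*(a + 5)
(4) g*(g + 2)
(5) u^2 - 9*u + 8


(1) = l^3 + 8*l^2 + 5*l - 14
(2) = (h - 2)*(h + 1)*(h + 6)
(3) = a^3 + 6*a^2 + 3*a - 10
(4) = g^2 + 2*g
(5) = (u - 8)*(u - 1)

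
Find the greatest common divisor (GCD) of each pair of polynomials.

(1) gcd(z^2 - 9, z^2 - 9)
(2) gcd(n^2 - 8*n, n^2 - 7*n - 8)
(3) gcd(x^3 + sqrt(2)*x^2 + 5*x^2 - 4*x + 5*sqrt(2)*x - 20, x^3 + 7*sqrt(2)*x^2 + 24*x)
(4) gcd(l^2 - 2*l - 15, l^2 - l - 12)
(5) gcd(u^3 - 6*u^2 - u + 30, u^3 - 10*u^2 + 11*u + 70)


(1) = gcd((z - 3)*(z + 3), (z - 3)*(z + 3)) = z^2 - 9
(2) = gcd(n*(n - 8), (n - 8)*(n + 1)) = n - 8
(3) = 1
(4) = gcd((l - 5)*(l + 3), (l - 4)*(l + 3)) = l + 3
(5) = u^2 - 3*u - 10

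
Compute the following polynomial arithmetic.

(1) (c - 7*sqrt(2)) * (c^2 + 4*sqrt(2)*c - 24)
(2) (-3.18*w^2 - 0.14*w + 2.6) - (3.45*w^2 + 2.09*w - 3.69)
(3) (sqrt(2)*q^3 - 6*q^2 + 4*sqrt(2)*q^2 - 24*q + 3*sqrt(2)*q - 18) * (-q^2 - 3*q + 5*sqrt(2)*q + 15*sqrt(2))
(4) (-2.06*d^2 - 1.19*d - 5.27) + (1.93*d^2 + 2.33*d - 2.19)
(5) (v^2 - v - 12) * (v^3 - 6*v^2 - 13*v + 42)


(1) = c^3 - 3*sqrt(2)*c^2 - 80*c + 168*sqrt(2)
(2) = -6.63*w^2 - 2.23*w + 6.29
(3) = -sqrt(2)*q^5 - 7*sqrt(2)*q^4 + 16*q^4 - 45*sqrt(2)*q^3 + 112*q^3 - 219*sqrt(2)*q^2 + 240*q^2 - 450*sqrt(2)*q + 144*q - 270*sqrt(2)
(4) = -0.13*d^2 + 1.14*d - 7.46
(5) = v^5 - 7*v^4 - 19*v^3 + 127*v^2 + 114*v - 504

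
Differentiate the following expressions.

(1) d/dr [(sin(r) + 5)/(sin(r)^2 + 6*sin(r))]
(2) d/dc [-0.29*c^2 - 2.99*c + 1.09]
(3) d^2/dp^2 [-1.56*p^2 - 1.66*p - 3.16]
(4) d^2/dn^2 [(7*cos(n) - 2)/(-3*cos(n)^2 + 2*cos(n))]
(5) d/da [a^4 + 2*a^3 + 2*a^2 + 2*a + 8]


(1) = (-10*sin(r) + cos(r)^2 - 31)*cos(r)/((sin(r) + 6)^2*sin(r)^2)
(2) = -0.58*c - 2.99
(3) = -3.12000000000000
(4) = (-30*sin(n)^4/cos(n)^3 - 63*sin(n)^2 - 27 + 40/cos(n) - 72/cos(n)^2 + 46/cos(n)^3)/(3*cos(n) - 2)^3
(5) = 4*a^3 + 6*a^2 + 4*a + 2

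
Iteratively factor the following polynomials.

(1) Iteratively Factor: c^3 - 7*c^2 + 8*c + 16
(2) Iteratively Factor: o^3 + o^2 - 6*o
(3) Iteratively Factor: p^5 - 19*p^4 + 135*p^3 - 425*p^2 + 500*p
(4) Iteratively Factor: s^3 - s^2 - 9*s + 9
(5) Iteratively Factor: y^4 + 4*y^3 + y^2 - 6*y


(1) = (c - 4)*(c^2 - 3*c - 4) = (c - 4)*(c + 1)*(c - 4)
(2) = (o - 2)*(o^2 + 3*o) = (o - 2)*(o + 3)*(o)
(3) = (p - 5)*(p^4 - 14*p^3 + 65*p^2 - 100*p) = (p - 5)^2*(p^3 - 9*p^2 + 20*p) = p*(p - 5)^2*(p^2 - 9*p + 20) = p*(p - 5)^2*(p - 4)*(p - 5)
(4) = (s - 1)*(s^2 - 9) = (s - 1)*(s + 3)*(s - 3)
(5) = (y - 1)*(y^3 + 5*y^2 + 6*y) = (y - 1)*(y + 2)*(y^2 + 3*y) = (y - 1)*(y + 2)*(y + 3)*(y)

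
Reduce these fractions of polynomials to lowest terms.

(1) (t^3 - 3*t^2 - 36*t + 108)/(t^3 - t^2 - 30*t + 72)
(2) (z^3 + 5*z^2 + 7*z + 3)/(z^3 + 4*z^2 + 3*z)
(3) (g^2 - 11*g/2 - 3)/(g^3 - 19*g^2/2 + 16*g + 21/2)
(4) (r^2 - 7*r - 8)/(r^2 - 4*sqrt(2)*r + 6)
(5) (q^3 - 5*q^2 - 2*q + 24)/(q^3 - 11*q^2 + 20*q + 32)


(1) = (t - 6)/(t - 4)
(2) = (z + 1)/z
(3) = (g - 6)/(g^2 - 10*g + 21)
(4) = (r^2 - 7*r - 8)/(r^2 - 4*sqrt(2)*r + 6)
(5) = (q^2 - q - 6)/(q^2 - 7*q - 8)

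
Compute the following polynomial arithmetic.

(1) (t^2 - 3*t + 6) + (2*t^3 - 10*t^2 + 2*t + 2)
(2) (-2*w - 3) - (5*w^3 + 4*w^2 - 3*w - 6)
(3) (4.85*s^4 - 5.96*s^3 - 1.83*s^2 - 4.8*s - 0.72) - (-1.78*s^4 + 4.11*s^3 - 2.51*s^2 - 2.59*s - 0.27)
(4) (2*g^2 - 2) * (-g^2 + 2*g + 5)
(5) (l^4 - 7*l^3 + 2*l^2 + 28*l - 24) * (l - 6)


(1) = 2*t^3 - 9*t^2 - t + 8
(2) = -5*w^3 - 4*w^2 + w + 3
(3) = 6.63*s^4 - 10.07*s^3 + 0.68*s^2 - 2.21*s - 0.45
(4) = -2*g^4 + 4*g^3 + 12*g^2 - 4*g - 10
(5) = l^5 - 13*l^4 + 44*l^3 + 16*l^2 - 192*l + 144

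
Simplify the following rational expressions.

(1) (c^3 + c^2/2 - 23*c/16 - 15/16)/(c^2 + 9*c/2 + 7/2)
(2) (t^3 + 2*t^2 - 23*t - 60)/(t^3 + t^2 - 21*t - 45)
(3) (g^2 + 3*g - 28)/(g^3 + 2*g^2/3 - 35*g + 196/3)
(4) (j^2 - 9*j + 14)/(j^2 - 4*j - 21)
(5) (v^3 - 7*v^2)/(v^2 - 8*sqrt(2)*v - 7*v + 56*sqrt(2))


(1) = (16*c^2 - 8*c - 15)/(16*c + 56)
(2) = (t + 4)/(t + 3)
(3) = 3/(3*g - 7)
(4) = (j - 2)/(j + 3)
(5) = v^2/(v - 8*sqrt(2))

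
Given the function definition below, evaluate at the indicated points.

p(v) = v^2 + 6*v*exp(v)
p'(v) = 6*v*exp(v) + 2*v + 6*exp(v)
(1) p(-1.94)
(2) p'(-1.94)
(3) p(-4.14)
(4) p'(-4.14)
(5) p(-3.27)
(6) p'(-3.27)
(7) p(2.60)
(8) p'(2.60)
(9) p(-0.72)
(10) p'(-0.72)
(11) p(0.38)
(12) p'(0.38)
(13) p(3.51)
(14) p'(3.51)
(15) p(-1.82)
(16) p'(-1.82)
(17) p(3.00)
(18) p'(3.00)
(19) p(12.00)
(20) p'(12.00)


(1) = 2.09
(2) = -4.69
(3) = 16.74
(4) = -8.58
(5) = 9.95
(6) = -7.06
(7) = 216.79
(8) = 296.02
(9) = -1.58
(10) = -0.62
(11) = 3.48
(12) = 12.87
(13) = 716.74
(14) = 912.13
(15) = 1.54
(16) = -4.44
(17) = 370.54
(18) = 488.05
(19) = 11718488.98
(20) = 12694897.73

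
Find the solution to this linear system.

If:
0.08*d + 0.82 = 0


Then:
d = -10.25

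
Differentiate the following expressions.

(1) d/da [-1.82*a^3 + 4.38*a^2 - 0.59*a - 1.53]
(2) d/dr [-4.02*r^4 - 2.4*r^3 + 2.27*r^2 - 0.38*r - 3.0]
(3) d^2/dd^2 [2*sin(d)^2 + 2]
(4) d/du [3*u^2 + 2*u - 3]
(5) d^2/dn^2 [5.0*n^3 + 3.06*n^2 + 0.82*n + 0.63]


(1) = -5.46*a^2 + 8.76*a - 0.59
(2) = -16.08*r^3 - 7.2*r^2 + 4.54*r - 0.38
(3) = 4*cos(2*d)
(4) = 6*u + 2
(5) = 30.0*n + 6.12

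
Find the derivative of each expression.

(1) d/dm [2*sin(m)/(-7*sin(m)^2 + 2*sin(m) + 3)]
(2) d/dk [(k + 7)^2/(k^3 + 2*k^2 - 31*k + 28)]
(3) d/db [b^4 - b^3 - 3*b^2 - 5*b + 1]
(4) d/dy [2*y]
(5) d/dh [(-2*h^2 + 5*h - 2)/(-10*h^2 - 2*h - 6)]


(1) = 2*(7*sin(m)^2 + 3)*cos(m)/(7*sin(m)^2 - 2*sin(m) - 3)^2
(2) = (-k^2 - 14*k + 39)/(k^4 - 10*k^3 + 33*k^2 - 40*k + 16)
(3) = 4*b^3 - 3*b^2 - 6*b - 5
(4) = 2
(5) = (27*h^2 - 8*h - 17)/(2*(25*h^4 + 10*h^3 + 31*h^2 + 6*h + 9))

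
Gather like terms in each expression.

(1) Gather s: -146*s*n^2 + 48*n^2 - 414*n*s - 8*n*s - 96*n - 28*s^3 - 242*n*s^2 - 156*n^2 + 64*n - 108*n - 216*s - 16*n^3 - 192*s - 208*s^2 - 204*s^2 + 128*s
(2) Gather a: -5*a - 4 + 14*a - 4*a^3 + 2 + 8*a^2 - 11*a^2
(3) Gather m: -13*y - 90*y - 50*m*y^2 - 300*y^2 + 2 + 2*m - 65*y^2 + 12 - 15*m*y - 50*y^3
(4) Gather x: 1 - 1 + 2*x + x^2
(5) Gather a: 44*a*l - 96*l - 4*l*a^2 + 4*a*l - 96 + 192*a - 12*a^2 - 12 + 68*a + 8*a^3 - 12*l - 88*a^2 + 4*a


(1) = -16*n^3 - 108*n^2 - 140*n - 28*s^3 + s^2*(-242*n - 412) + s*(-146*n^2 - 422*n - 280)
(2) = -4*a^3 - 3*a^2 + 9*a - 2
(3) = m*(-50*y^2 - 15*y + 2) - 50*y^3 - 365*y^2 - 103*y + 14
(4) = x^2 + 2*x
(5) = 8*a^3 + a^2*(-4*l - 100) + a*(48*l + 264) - 108*l - 108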